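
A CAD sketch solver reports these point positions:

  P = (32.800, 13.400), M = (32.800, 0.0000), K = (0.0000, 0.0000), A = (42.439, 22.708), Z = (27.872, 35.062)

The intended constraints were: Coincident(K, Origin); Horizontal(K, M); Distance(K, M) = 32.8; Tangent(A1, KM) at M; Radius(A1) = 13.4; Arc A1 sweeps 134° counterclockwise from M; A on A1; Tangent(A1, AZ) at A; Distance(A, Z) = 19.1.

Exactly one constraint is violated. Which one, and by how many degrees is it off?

Tangent(A1, AZ) at A — off by 5.70°.

K = (0.00, 0.00) ✓; K.y = 0.00, M.y = 0.00 ✓; |KM| = 32.80 ✓; ∠(PM, MK) = 90.00° ✓; |PM| = 13.40 ✓; bearing(P→A) − bearing(P→M) = 134.0° ✓; |PA| = 13.40 ✓; ∠(PA, AZ) = 84.30° ✗; |AZ| = 19.10 ✓.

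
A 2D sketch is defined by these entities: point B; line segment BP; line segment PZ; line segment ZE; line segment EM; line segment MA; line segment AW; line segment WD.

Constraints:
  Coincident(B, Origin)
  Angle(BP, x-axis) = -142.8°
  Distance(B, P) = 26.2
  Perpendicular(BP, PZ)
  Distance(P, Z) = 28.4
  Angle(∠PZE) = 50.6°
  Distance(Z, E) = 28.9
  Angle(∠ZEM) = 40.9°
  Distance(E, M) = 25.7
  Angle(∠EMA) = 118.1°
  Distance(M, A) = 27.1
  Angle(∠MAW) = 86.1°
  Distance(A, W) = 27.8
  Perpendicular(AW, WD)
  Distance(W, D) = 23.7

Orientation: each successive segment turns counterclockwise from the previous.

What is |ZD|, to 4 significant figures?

19.18

B is at the origin; BP runs at -142.8° with length 26.2, so P = (-20.87, -15.84). BP is perpendicular to PZ, so PZ runs at -52.80°; with |PZ| = 28.4, Z = (-3.698, -38.46). ∠PZE = 50.6° gives ZE at 76.60° from the x-axis; with |ZE| = 28.9, E = (2.999, -10.35). ∠ZEM = 40.9° gives EM at -144.3° from the x-axis; with |EM| = 25.7, M = (-17.87, -25.35). ∠EMA = 118.1° gives MA at -82.40° from the x-axis; with |MA| = 27.1, A = (-14.29, -52.21). ∠MAW = 86.1° gives AW at 11.50° from the x-axis; with |AW| = 27.8, W = (12.95, -46.67). The perpendicularity gives WD at right angles to AW, so WD runs at 101.5°; with |WD| = 23.7, D = (8.230, -23.44). Then |ZD| = |D − Z| = 19.18.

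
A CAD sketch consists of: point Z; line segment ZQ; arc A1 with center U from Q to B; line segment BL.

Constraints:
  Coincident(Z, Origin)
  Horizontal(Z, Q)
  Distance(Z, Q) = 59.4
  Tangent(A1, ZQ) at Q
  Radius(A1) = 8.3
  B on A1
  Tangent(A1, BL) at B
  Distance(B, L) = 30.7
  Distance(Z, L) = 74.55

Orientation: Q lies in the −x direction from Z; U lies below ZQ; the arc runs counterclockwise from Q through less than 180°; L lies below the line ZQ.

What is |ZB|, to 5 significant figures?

68.276

Checks: |UB| = 8.300 ✓; ∠(UB, BL) = 90.00° ✓; |BL| = 30.70 ✓; |ZL| = 74.55 ✓.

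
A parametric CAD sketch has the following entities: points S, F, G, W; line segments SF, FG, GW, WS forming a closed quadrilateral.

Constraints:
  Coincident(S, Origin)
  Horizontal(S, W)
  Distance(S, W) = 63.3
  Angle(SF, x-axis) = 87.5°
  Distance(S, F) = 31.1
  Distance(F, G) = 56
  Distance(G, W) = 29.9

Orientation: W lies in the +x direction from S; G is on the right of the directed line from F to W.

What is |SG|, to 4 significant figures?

38.42

S is at the origin; S and W share the same y with |SW| = 63.3 and W in +x, so W = (63.3, 0). SF runs at 87.5° with |SF| = 31.1, so F = (1.357, 31.07). G is determined by |FG| = 56.0 and |GW| = 29.9 together: it lies at the intersection of circle(F, 56.0) and circle(W, 29.9). With |FW| = 69.30, the foot of the radical line on FW is 50.83 from F and the perpendicular offset is √(56.0² − 50.83²) = 23.51. Taking the right-of-FW solution: G = (36.25, -12.73).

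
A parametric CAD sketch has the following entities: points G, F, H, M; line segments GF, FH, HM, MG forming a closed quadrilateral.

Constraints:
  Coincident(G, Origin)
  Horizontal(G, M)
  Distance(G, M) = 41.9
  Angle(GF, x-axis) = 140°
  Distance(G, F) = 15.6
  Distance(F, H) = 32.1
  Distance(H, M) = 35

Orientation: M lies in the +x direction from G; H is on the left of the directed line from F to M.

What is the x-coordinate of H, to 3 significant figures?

16.8

Checks: G.y = 0.00, M.y = 0.00 ✓; |FH| = 32.10 ✓; |HM| = 35.00 ✓.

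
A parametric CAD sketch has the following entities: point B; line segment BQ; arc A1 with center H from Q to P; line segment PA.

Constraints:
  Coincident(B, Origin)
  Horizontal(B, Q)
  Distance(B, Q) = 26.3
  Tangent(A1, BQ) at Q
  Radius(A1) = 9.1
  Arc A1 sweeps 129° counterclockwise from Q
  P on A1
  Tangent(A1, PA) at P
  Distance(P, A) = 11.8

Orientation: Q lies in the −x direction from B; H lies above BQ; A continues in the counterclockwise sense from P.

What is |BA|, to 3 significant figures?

35.9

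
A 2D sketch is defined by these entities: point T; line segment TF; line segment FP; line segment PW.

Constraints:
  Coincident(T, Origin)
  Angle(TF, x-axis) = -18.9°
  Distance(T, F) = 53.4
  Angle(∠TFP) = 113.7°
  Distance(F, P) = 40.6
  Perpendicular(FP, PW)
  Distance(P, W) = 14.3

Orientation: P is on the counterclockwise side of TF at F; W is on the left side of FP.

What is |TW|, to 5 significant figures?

71.055

∠TFP = 113.7°, so FP runs at -18.9° + (180° − 113.7°) = 47.400° from the x-axis; with |FP| = 40.6, P = F + 40.6·(cos 47.400°, sin 47.400°) = (78.002, 12.588). FP ⟂ PW; with |PW| = 14.3 on the left of FP, W = P + 14.3·(-0.73610, 0.67688) = (67.476, 22.268). Then |TW| = |W − T| = 71.055.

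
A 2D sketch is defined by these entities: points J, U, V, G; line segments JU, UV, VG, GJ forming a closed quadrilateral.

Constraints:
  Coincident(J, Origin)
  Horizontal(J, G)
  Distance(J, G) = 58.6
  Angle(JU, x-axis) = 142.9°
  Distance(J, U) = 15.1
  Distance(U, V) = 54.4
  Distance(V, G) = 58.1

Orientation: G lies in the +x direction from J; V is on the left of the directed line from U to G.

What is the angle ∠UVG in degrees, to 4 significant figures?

78.49°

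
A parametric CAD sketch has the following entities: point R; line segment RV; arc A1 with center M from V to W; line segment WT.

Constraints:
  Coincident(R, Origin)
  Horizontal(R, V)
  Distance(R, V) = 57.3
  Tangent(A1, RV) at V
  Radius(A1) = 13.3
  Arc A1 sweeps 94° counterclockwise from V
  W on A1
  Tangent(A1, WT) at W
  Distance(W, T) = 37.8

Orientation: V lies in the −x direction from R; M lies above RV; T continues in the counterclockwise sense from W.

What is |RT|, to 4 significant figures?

69.82

R is at the origin; R and V share the same y with |RV| = 57.3 and V on the −x side, so V = (-57.30, 0.000). The tangent condition forces MV to be normal to RV, so M = V + (0, 13.3) = (-57.30, 13.30). On A1, V sits at bearing -90° from M; a 94° counterclockwise sweep puts W at bearing 4°, so W = M + 13.3·(cos 4°, sin 4°) = (-44.03, 14.23). Tangency of A1 to WT means the radius MW is perpendicular to WT, so WT runs along (−sin 4°, cos 4°); with |WT| = 37.8, T = (-46.67, 51.94). Then |RT| = |T − R| = 69.82.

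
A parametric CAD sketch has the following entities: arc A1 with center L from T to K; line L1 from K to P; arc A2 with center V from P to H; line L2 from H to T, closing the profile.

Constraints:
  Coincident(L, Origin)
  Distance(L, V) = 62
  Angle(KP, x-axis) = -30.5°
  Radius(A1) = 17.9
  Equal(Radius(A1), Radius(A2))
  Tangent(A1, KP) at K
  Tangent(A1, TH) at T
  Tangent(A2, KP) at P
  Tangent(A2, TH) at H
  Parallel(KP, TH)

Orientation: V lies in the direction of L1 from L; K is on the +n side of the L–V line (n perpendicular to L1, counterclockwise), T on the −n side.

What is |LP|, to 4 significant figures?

64.53

Tangency of A1 to both parallel lines with radius 17.9 puts K and T at L ± 17.9·n: K = (9.085, 15.42), T = (-9.085, -15.42). Equal radii place P and H the same way about V: P = V + 17.9·n = (62.51, -16.04), H = V − 17.9·n = (44.34, -46.89). Then |LP| = |P − L| = 64.53.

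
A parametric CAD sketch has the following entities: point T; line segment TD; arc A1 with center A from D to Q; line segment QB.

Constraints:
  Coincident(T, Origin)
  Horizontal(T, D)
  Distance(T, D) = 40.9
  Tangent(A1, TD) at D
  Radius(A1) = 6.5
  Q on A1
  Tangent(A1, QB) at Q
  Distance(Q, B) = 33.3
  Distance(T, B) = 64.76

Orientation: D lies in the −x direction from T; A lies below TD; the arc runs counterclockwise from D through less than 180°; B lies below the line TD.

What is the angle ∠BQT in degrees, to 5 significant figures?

104.84°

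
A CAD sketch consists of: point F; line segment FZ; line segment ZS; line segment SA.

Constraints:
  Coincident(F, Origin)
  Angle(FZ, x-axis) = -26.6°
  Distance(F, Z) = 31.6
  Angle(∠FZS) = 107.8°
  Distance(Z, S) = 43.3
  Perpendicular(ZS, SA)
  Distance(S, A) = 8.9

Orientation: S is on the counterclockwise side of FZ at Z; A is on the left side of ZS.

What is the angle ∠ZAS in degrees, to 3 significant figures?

78.4°

F is at the origin; FZ runs at -26.6° with length 31.6, so Z = 31.6·(cos -26.6°, sin -26.6°) = (28.3, -14.1). ∠FZS = 107.8°, so ZS runs at -26.6° + (180° − 107.8°) = 45.6° from the x-axis; with |ZS| = 43.3, S = Z + 43.3·(cos 45.6°, sin 45.6°) = (58.6, 16.8). The perpendicularity gives SA at right angles to ZS; with |SA| = 8.9 on the left of ZS, A = S + 8.9·(-0.714, 0.700) = (52.2, 23.0). Then cos ∠ZAS = AZ·AS / (|AZ||AS|), giving 78.4°.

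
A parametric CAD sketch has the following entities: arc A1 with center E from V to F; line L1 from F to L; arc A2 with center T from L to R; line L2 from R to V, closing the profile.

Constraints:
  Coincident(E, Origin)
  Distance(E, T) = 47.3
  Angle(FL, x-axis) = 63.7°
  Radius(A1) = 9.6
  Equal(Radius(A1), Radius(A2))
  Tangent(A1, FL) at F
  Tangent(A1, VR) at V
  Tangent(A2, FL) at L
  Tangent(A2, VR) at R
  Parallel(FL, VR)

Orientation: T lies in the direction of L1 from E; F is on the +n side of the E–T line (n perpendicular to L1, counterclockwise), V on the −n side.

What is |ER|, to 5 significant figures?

48.264

The slot axis is L1's direction at 63.7°, so u = (cos 63.7°, sin 63.7°) = (0.44307, 0.89649) and n = (−sin 63.7°, cos 63.7°) = (-0.89649, 0.44307). E is at the origin and T lies 47.3 along u from E, so T = 47.3·u = (20.957, 42.404). Tangency of A1 to both parallel lines with radius 9.6 puts F and V at E ± 9.6·n: F = (-8.6063, 4.2535), V = (8.6063, -4.2535). Equal radii place L and R the same way about T: L = T + 9.6·n = (12.351, 46.657), R = T − 9.6·n = (29.564, 38.150). Then |ER| = |R − E| = 48.264.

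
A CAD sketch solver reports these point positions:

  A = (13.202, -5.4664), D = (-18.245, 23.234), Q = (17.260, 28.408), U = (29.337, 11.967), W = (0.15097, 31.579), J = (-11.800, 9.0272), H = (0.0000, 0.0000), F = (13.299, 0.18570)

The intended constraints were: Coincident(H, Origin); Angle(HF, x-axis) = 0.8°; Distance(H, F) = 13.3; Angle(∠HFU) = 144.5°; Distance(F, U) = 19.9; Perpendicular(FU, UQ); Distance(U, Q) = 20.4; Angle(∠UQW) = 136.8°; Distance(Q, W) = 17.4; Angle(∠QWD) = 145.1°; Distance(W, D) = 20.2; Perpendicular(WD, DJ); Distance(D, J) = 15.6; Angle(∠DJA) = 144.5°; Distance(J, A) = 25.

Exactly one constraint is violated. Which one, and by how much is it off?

Distance(J, A) = 25 — off by 3.90.

H = (0.00, 0.00) ✓; HF at 0.8000° ✓; |HF| = 13.30 ✓; ∠HFU = 144.5° ✓; |FU| = 19.90 ✓; ∠(FU, UQ) = 90.00° ✓; |UQ| = 20.40 ✓; ∠UQW = 136.8° ✓; |QW| = 17.40 ✓; ∠QWD = 145.1° ✓; |WD| = 20.20 ✓; ∠(WD, DJ) = 90.00° ✓; |DJ| = 15.60 ✓; ∠DJA = 144.5° ✓; |JA| = 28.90 ✗.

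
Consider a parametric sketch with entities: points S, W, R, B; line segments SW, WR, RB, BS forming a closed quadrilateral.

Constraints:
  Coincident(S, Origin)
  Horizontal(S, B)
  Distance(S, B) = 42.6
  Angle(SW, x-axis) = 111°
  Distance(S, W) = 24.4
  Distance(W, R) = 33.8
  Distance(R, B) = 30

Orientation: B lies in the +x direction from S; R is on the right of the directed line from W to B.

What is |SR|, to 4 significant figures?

13.19

Checks: |WR| = 33.80 ✓; |RB| = 30.00 ✓.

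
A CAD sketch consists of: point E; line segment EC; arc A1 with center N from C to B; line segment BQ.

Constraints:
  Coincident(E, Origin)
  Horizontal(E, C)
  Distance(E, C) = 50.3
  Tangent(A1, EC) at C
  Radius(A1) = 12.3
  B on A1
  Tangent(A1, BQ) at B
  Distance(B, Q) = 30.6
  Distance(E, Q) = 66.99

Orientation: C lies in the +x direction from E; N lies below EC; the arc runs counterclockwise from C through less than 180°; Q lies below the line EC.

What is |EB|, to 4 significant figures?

42.16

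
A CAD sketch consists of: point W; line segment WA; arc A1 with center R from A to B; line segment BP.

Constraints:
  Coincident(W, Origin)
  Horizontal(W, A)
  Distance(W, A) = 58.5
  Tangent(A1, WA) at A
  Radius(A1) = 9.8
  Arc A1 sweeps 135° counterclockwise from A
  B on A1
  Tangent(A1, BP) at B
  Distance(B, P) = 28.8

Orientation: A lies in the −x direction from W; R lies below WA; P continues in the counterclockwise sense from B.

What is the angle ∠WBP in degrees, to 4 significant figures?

59.34°

On A1, A sits at bearing 90° from R; a 135° counterclockwise sweep puts B at bearing 225°, so B = R + 9.8·(cos 225°, sin 225°) = (-65.43, -16.73). Tangency of A1 to BP means the radius RB is perpendicular to BP, so BP runs along (−sin 225°, cos 225°); with |BP| = 28.8, P = (-45.06, -37.09). Then cos ∠WBP = BW·BP / (|BW||BP|), giving 59.34°.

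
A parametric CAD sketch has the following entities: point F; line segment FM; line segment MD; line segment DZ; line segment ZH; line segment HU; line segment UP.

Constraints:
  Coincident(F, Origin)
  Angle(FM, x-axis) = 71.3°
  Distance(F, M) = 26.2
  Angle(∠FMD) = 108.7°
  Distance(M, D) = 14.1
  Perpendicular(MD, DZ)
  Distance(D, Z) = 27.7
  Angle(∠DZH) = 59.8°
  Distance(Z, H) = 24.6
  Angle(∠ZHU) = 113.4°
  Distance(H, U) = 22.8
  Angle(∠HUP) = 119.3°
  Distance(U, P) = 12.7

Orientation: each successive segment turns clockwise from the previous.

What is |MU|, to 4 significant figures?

8.567

F is at the origin; FM runs at 71.3° with length 26.2, so M = (8.400, 24.82). ∠FMD = 108.7° gives MD at 0.000° from the x-axis; with |MD| = 14.1, D = (22.50, 24.82). MD is perpendicular to DZ, so DZ runs at -90.00°; with |DZ| = 27.7, Z = (22.50, -2.883). ∠DZH = 59.8° gives ZH at 149.8° from the x-axis; with |ZH| = 24.6, H = (1.239, 9.491). ∠ZHU = 113.4° gives HU at 83.20° from the x-axis; with |HU| = 22.8, U = (3.939, 32.13). Then |MU| = |U − M| = 8.567.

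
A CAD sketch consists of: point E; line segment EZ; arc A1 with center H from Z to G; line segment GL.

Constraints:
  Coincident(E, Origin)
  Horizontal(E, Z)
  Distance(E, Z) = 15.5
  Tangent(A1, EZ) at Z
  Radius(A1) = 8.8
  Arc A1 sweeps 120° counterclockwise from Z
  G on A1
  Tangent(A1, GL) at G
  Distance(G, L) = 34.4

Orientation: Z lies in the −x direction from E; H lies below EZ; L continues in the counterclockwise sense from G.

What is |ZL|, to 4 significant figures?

44.05

E is at the origin; E and Z share the same y with |EZ| = 15.5 and Z on the −x side, so Z = (-15.50, 0.000). A1 meets EZ tangentially, so HZ is at right angles to EZ, so H = Z + (0, -8.8) = (-15.50, -8.800). On A1, Z sits at bearing 90° from H; a 120° counterclockwise sweep puts G at bearing 210°, so G = H + 8.8·(cos 210°, sin 210°) = (-23.12, -13.20). The tangent condition forces HG to be normal to GL, so GL runs along (−sin 210°, cos 210°); with |GL| = 34.4, L = (-5.921, -42.99). Then |ZL| = |L − Z| = 44.05.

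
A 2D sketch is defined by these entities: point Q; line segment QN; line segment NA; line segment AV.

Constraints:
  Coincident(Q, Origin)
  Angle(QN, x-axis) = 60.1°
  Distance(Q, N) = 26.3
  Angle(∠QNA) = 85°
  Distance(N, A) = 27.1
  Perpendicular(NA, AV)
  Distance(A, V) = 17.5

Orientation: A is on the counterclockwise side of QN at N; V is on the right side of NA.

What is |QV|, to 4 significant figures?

50.25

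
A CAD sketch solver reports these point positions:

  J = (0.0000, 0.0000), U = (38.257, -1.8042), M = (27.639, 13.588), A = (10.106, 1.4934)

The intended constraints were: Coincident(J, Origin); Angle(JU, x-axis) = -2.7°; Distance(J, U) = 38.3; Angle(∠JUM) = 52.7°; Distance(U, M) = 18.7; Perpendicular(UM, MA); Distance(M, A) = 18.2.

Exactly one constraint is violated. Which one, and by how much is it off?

Distance(M, A) = 18.2 — off by 3.10.

J = (0.00, 0.00) ✓; JU at -2.700° ✓; |JU| = 38.30 ✓; ∠JUM = 52.70° ✓; |UM| = 18.70 ✓; ∠(UM, MA) = 90.00° ✓; |MA| = 21.30 ✗.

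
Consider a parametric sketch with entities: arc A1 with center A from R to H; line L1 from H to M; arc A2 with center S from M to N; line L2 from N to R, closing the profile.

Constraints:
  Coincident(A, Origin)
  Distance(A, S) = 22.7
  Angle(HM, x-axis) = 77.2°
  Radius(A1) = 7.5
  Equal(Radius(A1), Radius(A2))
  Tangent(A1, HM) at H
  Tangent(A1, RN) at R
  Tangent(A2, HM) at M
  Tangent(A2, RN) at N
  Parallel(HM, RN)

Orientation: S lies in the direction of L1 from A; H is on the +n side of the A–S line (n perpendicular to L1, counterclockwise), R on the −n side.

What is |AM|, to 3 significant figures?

23.9

Tangency of A1 to both parallel lines with radius 7.5 puts H and R at A ± 7.5·n: H = (-7.31, 1.66), R = (7.31, -1.66). Equal radii place M and N the same way about S: M = S + 7.5·n = (-2.28, 23.8), N = S − 7.5·n = (12.3, 20.5). Then |AM| = |M − A| = 23.9.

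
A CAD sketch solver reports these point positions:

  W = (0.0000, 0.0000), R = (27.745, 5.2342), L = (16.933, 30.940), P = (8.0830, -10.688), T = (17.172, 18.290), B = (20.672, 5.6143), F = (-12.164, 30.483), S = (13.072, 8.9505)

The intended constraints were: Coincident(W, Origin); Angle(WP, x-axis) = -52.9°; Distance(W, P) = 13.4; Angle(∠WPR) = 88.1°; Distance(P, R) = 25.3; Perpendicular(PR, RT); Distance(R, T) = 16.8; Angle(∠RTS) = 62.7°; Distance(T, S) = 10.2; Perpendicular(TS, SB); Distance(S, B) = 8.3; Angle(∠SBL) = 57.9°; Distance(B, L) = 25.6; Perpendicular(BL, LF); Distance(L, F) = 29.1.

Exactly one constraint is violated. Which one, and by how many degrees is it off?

Perpendicular(BL, LF) — off by 7.50°.

W = (0.00, 0.00) ✓; WP at -52.90° ✓; |WP| = 13.40 ✓; ∠WPR = 88.10° ✓; |PR| = 25.30 ✓; ∠(PR, RT) = 90.00° ✓; |RT| = 16.80 ✓; ∠RTS = 62.70° ✓; |TS| = 10.20 ✓; ∠(TS, SB) = 90.00° ✓; |SB| = 8.300 ✓; ∠SBL = 57.90° ✓; |BL| = 25.60 ✓; ∠(BL, LF) = 82.50° ✗; |LF| = 29.10 ✓.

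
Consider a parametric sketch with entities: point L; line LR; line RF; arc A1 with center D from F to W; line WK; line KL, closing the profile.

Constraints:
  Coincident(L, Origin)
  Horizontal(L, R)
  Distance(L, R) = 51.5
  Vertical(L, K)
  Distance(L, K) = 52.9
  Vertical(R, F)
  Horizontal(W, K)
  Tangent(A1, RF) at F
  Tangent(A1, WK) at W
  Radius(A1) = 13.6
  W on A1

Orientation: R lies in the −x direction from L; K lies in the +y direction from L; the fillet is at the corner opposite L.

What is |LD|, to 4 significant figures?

54.60

LK is vertical with |LK| = 52.9 and K on the +y side, so K = (0.000, 52.90). The virtual corner opposite L is at (-51.50, 52.90). The tangent condition forces DF to be normal to RF and since A1 is tangent to WK there, DW ⟂ WK, with radius 13.6, so the center D sits 13.6 in from both sides at D = (-37.90, 39.30). Then |LD| = |D − L| = 54.60.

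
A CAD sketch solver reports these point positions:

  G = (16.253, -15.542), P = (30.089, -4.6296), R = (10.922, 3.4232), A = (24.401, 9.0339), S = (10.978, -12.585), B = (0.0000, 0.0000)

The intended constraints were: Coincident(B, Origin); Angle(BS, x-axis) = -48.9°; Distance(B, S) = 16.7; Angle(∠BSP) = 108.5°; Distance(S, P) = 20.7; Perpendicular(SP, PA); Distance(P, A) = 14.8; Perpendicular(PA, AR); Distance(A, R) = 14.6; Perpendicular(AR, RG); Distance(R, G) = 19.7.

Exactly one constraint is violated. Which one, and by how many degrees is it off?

Perpendicular(AR, RG) — off by 6.90°.

B = (0.00, 0.00) ✓; BS at -48.90° ✓; |BS| = 16.70 ✓; ∠BSP = 108.5° ✓; |SP| = 20.70 ✓; ∠(SP, PA) = 90.00° ✓; |PA| = 14.80 ✓; ∠(PA, AR) = 90.00° ✓; |AR| = 14.60 ✓; ∠(AR, RG) = 83.10° ✗; |RG| = 19.70 ✓.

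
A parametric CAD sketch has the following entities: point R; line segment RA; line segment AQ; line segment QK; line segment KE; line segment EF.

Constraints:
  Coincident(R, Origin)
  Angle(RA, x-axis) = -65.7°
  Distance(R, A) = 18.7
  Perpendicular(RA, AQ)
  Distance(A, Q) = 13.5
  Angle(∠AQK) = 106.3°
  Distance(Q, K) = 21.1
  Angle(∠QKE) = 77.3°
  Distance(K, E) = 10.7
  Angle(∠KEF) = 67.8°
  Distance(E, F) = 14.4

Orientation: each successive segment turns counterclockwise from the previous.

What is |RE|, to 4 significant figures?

9.022

R is at the origin; RA runs at -65.7° with length 18.7, so A = (7.695, -17.04). RA is perpendicular to AQ, so AQ runs at 24.30°; with |AQ| = 13.5, Q = (20.00, -11.49). ∠AQK = 106.3° gives QK at 98.00° from the x-axis; with |QK| = 21.1, K = (17.06, 9.407). ∠QKE = 77.3° gives KE at -159.3° from the x-axis; with |KE| = 10.7, E = (7.053, 5.625). Then |RE| = |E − R| = 9.022.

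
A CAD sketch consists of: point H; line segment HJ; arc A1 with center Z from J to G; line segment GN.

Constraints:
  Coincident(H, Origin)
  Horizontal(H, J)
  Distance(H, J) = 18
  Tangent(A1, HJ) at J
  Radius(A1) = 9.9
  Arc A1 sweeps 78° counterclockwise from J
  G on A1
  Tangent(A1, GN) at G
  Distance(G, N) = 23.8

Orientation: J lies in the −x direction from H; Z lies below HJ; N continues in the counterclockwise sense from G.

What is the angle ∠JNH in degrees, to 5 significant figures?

21.176°

H is at the origin; HJ is horizontal with |HJ| = 18.0 and J on the −x side, so J = (-18.000, 0.0000). Tangency of A1 to HJ means the radius ZJ is perpendicular to HJ, so Z = J + (0, -9.9) = (-18.000, -9.9000). On A1, J sits at bearing 90° from Z; a 78° counterclockwise sweep puts G at bearing 168°, so G = Z + 9.9·(cos 168°, sin 168°) = (-27.684, -7.8417). Since A1 is tangent to GN there, ZG ⟂ GN, so GN runs along (−sin 168°, cos 168°); with |GN| = 23.8, N = (-32.632, -31.122). Then cos ∠JNH = NJ·NH / (|NJ||NH|), giving 21.176°.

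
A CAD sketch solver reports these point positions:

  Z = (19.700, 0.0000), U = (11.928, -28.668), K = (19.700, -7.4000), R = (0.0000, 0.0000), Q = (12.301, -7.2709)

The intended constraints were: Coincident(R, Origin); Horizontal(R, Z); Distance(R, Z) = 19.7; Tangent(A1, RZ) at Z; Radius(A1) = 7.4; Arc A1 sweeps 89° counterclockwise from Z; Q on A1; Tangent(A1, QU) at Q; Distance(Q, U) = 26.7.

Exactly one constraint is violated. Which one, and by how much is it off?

Distance(Q, U) = 26.7 — off by 5.30.

R = (0.00, 0.00) ✓; R.y = 0.00, Z.y = 0.00 ✓; |RZ| = 19.70 ✓; ∠(KZ, ZR) = 90.00° ✓; |KZ| = 7.400 ✓; bearing(K→Q) − bearing(K→Z) = 89.00° ✓; |KQ| = 7.400 ✓; ∠(KQ, QU) = 90.00° ✓; |QU| = 21.40 ✗.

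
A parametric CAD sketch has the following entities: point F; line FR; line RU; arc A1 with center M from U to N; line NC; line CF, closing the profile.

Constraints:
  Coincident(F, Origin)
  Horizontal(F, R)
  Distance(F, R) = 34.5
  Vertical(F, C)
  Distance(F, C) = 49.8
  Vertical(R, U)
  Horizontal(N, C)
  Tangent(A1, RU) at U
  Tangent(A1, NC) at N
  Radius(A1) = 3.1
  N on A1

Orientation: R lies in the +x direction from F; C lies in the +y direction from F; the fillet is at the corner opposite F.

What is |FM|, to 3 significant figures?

56.3

F is at the origin; F and R share the same y with |FR| = 34.5 and R on the +x side, so R = (34.5, 0.00). FC is vertical with |FC| = 49.8 and C on the +y side, so C = (0.00, 49.8). The virtual corner opposite F is at (34.5, 49.8). A1 meets RU tangentially, so MU is at right angles to RU and A1 meets NC tangentially, so MN is at right angles to NC, with radius 3.1, so the center M sits 3.1 in from both sides at M = (31.4, 46.7). Then |FM| = |M − F| = 56.3.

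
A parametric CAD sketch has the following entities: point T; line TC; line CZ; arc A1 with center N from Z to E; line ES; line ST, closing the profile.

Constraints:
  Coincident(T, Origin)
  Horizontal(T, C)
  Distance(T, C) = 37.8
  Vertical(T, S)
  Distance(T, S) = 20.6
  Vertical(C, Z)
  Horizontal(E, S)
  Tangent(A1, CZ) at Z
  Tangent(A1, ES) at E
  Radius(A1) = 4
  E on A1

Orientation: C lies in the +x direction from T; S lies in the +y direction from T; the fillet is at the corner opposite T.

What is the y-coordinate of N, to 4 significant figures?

16.60

TS is vertical with |TS| = 20.6 and S on the +y side, so S = (0.000, 20.60). The virtual corner opposite T is at (37.80, 20.60). A1 meets CZ tangentially, so NZ is at right angles to CZ and A1 meets ES tangentially, so NE is at right angles to ES, with radius 4.0, so the center N sits 4.0 in from both sides at N = (33.80, 16.60). So N.y = 16.60.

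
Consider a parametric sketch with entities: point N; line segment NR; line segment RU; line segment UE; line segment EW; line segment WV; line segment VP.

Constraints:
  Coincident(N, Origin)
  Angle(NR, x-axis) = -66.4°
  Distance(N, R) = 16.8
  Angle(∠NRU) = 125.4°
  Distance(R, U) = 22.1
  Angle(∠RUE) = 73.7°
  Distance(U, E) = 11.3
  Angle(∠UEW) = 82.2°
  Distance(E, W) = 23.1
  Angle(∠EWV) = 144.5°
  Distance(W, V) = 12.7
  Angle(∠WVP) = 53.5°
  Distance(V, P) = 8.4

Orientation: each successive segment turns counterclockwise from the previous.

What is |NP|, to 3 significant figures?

24.3

∠EWV = 144.5° gives WV at -132° from the x-axis; with |WV| = 12.7, V = (-3.63, -23.0). ∠WVP = 53.5° gives VP at -5.70° from the x-axis; with |VP| = 8.4, P = (4.73, -23.8). Then |NP| = |P − N| = 24.3.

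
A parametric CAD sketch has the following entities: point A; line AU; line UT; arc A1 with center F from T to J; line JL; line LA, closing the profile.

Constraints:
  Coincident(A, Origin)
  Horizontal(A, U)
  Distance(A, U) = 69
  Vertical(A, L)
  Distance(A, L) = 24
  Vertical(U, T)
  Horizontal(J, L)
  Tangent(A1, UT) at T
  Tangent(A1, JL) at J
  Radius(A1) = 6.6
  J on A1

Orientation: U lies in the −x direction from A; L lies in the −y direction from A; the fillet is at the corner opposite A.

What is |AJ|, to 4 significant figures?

66.86

A is at the origin; AU is horizontal with |AU| = 69.0 and U on the −x side, so U = (-69.00, 0.000). A and L share the same x with |AL| = 24.0 and L on the −y side, so L = (0.000, -24.00). The virtual corner opposite A is at (-69.00, -24.00). Tangency of A1 to UT means the radius FT is perpendicular to UT and tangency of A1 to JL means the radius FJ is perpendicular to JL, with radius 6.6, so the center F sits 6.6 in from both sides at F = (-62.40, -17.40). That places the tangent points at T = (-69.00, -17.40) on UT and J = (-62.40, -24.00) on JL. Then |AJ| = |J − A| = 66.86.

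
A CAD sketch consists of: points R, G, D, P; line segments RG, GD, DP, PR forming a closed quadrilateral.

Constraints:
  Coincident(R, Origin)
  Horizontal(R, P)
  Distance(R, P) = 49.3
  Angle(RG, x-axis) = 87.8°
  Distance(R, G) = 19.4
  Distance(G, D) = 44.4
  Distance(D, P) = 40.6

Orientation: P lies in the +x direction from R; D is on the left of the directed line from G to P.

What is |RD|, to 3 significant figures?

56.5

Checks: |RP| = 49.30 ✓; |RG| = 19.40 ✓; |GD| = 44.40 ✓; |DP| = 40.60 ✓.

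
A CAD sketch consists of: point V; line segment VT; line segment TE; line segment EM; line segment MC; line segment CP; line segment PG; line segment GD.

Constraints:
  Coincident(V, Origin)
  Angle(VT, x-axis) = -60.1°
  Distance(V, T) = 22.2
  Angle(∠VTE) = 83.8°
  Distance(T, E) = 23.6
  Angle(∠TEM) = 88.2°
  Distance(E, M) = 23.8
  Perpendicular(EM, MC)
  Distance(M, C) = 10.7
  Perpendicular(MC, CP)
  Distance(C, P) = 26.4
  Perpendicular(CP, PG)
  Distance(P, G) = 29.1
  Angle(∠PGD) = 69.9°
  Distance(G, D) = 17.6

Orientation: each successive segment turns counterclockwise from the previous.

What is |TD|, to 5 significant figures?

38.283

V is at the origin; VT runs at -60.1° with length 22.2, so T = (11.066, -19.245). ∠VTE = 83.8° gives TE at 36.100° from the x-axis; with |TE| = 23.6, E = (30.135, -5.3401). ∠TEM = 88.2° gives EM at 127.90° from the x-axis; with |EM| = 23.8, M = (15.515, 13.440). The perpendicularity gives MC at right angles to EM, so MC runs at -142.10°; with |MC| = 10.7, C = (7.0718, 6.8673). MC is perpendicular to CP, so CP runs at -52.100°; with |CP| = 26.4, P = (23.289, -13.965). The perpendicularity gives PG at right angles to CP, so PG runs at 37.900°; with |PG| = 29.1, G = (46.251, 3.9112). ∠PGD = 69.9° gives GD at 148.00° from the x-axis; with |GD| = 17.6, D = (31.326, 13.238). Then |TD| = |D − T| = 38.283.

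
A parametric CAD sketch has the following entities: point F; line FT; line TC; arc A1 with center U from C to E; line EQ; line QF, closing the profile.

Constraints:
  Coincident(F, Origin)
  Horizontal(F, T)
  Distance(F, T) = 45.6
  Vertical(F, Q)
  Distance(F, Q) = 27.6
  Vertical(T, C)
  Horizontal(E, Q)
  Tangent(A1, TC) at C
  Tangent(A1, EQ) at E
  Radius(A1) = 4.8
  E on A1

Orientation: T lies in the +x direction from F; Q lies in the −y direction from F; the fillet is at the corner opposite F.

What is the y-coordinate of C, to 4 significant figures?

-22.80

The virtual corner opposite F is at (45.60, -27.60). Since A1 is tangent to TC there, UC ⟂ TC and the tangent condition forces UE to be normal to EQ, with radius 4.8, so the center U sits 4.8 in from both sides at U = (40.80, -22.80). That places the tangent points at C = (45.60, -22.80) on TC and E = (40.80, -27.60) on EQ. So C.y = -22.80.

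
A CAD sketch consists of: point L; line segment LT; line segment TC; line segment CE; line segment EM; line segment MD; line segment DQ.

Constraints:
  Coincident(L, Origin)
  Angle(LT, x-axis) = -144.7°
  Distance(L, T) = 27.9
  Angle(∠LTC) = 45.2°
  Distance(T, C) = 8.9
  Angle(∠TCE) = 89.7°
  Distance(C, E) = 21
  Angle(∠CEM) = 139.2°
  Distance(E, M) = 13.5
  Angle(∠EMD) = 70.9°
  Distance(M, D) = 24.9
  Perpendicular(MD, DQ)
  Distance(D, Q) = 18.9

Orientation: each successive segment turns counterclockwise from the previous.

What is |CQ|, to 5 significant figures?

4.9614

L is at the origin; LT runs at -144.7° with length 27.9, so T = (-22.770, -16.122). ∠LTC = 45.2° gives TC at -9.9000° from the x-axis; with |TC| = 8.9, C = (-14.003, -17.652). ∠TCE = 89.7° gives CE at 80.400° from the x-axis; with |CE| = 21.0, E = (-10.501, 3.0535). ∠CEM = 139.2° gives EM at 121.20° from the x-axis; with |EM| = 13.5, M = (-17.494, 14.601). ∠EMD = 70.9° gives MD at -129.70° from the x-axis; with |MD| = 24.9, D = (-33.399, -4.5571). MD ⟂ DQ, so DQ runs at -39.700°; with |DQ| = 18.9, Q = (-18.858, -16.630). Then |CQ| = |Q − C| = 4.9614.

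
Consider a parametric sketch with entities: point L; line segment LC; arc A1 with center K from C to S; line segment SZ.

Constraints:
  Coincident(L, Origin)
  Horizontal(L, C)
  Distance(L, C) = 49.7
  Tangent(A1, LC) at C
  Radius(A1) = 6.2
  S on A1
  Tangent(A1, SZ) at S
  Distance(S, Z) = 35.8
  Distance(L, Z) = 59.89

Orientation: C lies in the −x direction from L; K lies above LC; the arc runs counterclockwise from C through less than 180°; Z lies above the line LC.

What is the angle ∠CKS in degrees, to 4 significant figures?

88.91°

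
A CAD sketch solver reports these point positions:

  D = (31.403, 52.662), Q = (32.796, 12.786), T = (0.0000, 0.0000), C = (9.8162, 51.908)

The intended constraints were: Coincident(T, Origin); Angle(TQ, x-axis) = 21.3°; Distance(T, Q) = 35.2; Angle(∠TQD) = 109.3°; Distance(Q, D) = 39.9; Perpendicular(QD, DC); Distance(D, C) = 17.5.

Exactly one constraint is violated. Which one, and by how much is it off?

Distance(D, C) = 17.5 — off by 4.10.

T = (0.00, 0.00) ✓; TQ at 21.30° ✓; |TQ| = 35.20 ✓; ∠TQD = 109.3° ✓; |QD| = 39.90 ✓; ∠(QD, DC) = 90.00° ✓; |DC| = 21.60 ✗.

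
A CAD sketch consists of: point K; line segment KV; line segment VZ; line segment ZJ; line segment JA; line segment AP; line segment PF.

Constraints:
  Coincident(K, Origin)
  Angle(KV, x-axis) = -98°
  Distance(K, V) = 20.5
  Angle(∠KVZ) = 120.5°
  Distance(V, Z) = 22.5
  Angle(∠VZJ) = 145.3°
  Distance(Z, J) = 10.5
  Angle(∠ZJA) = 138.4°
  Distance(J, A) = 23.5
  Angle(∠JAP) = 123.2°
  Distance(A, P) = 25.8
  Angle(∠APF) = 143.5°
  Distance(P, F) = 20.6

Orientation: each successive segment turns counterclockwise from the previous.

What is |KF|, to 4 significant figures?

34.94

∠JAP = 123.2° gives AP at 94.60° from the x-axis; with |AP| = 25.8, P = (41.73, 5.117). ∠APF = 143.5° gives PF at 131.1° from the x-axis; with |PF| = 20.6, F = (28.19, 20.64). Then |KF| = |F − K| = 34.94.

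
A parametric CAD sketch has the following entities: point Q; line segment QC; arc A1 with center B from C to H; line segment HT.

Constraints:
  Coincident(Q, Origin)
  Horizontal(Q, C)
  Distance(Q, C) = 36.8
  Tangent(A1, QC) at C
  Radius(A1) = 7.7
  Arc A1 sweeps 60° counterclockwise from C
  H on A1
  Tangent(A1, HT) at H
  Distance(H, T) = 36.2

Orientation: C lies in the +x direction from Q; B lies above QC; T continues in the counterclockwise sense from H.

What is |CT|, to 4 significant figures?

43.04

Q is at the origin; QC is horizontal with |QC| = 36.8 and C on the +x side, so C = (36.80, 0.000). Since A1 is tangent to QC there, BC ⟂ QC, so B = C + (0, 7.7) = (36.80, 7.700). On A1, C sits at bearing -90° from B; a 60° counterclockwise sweep puts H at bearing -30°, so H = B + 7.7·(cos -30°, sin -30°) = (43.47, 3.850). A1 meets HT tangentially, so BH is at right angles to HT, so HT runs along (−sin -30°, cos -30°); with |HT| = 36.2, T = (61.57, 35.20). Then |CT| = |T − C| = 43.04.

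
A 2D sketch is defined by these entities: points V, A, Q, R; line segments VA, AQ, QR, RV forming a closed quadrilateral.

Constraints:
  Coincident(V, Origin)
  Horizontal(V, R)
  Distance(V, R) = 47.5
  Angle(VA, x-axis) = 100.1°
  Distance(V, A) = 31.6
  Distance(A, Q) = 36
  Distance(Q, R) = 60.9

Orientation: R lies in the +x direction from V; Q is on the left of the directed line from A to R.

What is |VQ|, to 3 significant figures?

59.0

Checks: |AQ| = 36.00 ✓; |QR| = 60.90 ✓.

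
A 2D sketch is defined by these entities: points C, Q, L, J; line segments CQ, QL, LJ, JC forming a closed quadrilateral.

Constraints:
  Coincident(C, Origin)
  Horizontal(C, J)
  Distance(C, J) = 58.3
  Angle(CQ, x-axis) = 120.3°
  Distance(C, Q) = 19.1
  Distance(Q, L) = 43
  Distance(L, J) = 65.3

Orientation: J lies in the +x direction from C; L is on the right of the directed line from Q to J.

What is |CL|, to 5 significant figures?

25.826

C is at the origin; CJ is horizontal with |CJ| = 58.3 and J in +x, so J = (58.3, 0). CQ runs at 120.3° with |CQ| = 19.1, so Q = (-9.6365, 16.491). L is determined by |QL| = 43.0 and |LJ| = 65.3 together: it lies at the intersection of circle(Q, 43.0) and circle(J, 65.3). With |QJ| = 69.909, the foot of the radical line on QJ is 17.682 from Q and the perpendicular offset is √(43.0² − 17.682²) = 39.196. Taking the right-of-QJ solution: L = (-1.6998, -25.770).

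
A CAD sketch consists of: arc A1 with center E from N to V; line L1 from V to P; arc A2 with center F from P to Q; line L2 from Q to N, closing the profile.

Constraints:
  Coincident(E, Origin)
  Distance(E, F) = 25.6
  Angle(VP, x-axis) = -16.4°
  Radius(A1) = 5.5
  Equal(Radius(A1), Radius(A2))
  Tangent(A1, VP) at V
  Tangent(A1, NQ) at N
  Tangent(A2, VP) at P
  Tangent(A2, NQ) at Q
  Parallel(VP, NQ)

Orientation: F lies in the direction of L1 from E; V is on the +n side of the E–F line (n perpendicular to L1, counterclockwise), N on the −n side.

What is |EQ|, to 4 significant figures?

26.18

The slot axis is L1's direction at -16.4°, so u = (cos -16.4°, sin -16.4°) = (0.9593, -0.2823) and n = (−sin -16.4°, cos -16.4°) = (0.2823, 0.9593). E is at the origin and F lies 25.6 along u from E, so F = 25.6·u = (24.56, -7.228). Tangency of A1 to both parallel lines with radius 5.5 puts V and N at E ± 5.5·n: V = (1.553, 5.276), N = (-1.553, -5.276). Equal radii place P and Q the same way about F: P = F + 5.5·n = (26.11, -1.952), Q = F − 5.5·n = (23.01, -12.50). Then |EQ| = |Q − E| = 26.18.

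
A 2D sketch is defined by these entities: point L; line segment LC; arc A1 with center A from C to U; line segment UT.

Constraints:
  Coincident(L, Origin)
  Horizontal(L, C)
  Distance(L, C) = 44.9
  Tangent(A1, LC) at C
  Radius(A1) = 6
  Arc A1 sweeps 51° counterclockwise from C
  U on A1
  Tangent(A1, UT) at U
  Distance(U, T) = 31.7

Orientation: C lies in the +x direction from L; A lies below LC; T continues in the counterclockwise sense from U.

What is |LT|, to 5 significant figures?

33.660

L is at the origin; LC is horizontal with |LC| = 44.9 and C on the +x side, so C = (44.900, 0.0000). Tangency of A1 to LC means the radius AC is perpendicular to LC, so A = C + (0, -6) = (44.900, -6.0000). On A1, C sits at bearing 90° from A; a 51° counterclockwise sweep puts U at bearing 141°, so U = A + 6.0·(cos 141°, sin 141°) = (40.237, -2.2241). The tangent condition forces AU to be normal to UT, so UT runs along (−sin 141°, cos 141°); with |UT| = 31.7, T = (20.288, -26.860). Then |LT| = |T − L| = 33.660.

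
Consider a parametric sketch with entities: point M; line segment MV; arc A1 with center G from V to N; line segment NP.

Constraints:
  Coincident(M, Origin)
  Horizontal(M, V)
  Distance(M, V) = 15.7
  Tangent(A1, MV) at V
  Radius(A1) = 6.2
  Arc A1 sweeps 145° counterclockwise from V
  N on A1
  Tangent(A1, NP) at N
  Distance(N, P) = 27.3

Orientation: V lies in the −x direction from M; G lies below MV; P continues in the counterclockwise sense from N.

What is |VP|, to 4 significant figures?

32.85

M is at the origin; MV is horizontal with |MV| = 15.7 and V on the −x side, so V = (-15.70, 0.000). Tangency of A1 to MV means the radius GV is perpendicular to MV, so G = V + (0, -6.2) = (-15.70, -6.200). On A1, V sits at bearing 90° from G; a 145° counterclockwise sweep puts N at bearing 235°, so N = G + 6.2·(cos 235°, sin 235°) = (-19.26, -11.28). A1 meets NP tangentially, so GN is at right angles to NP, so NP runs along (−sin 235°, cos 235°); with |NP| = 27.3, P = (3.107, -26.94). Then |VP| = |P − V| = 32.85.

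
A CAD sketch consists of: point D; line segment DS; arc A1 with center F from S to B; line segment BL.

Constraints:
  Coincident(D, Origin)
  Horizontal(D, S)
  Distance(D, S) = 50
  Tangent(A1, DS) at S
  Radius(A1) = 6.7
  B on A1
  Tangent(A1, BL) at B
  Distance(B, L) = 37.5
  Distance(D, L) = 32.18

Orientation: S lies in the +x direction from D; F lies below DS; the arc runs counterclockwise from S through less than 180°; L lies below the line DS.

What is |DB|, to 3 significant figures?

45.5

Checks: |FB| = 6.700 ✓; ∠(FB, BL) = 90.00° ✓; |BL| = 37.50 ✓; |DL| = 32.18 ✓.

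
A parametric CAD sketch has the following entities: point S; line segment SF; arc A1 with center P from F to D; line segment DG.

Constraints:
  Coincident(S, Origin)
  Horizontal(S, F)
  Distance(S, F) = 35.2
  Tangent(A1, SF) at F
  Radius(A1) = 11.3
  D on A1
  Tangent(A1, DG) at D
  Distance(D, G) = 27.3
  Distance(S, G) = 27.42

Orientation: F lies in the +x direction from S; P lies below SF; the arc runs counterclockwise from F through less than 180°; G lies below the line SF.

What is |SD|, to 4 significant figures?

26.67

S is at the origin; SF is horizontal with |SF| = 35.2 and F on the +x side, so F = (35.20, 0.000). Tangency of A1 to SF means the radius PF is perpendicular to SF, so P = F + (0, -11.3) = (35.20, -11.30). Since PD ⟂ DG (tangency), |PG| = √(11.3² + 27.3²) = 29.55 regardless of where D sits on A1. So G lies on both circle(S, 27.42) and circle(P, 29.55); the below-SF intersection is G = (9.427, -25.75). D is the foot of the tangent from G: D = (26.32, -4.306).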